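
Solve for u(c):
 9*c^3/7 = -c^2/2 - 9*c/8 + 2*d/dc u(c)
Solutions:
 u(c) = C1 + 9*c^4/56 + c^3/12 + 9*c^2/32


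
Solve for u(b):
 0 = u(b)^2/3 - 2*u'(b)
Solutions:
 u(b) = -6/(C1 + b)


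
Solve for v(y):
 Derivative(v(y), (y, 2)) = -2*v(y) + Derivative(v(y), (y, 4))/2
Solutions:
 v(y) = C1*exp(-y*sqrt(1 + sqrt(5))) + C2*exp(y*sqrt(1 + sqrt(5))) + C3*sin(y*sqrt(-1 + sqrt(5))) + C4*cos(y*sqrt(-1 + sqrt(5)))


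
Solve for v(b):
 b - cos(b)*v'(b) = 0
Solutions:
 v(b) = C1 + Integral(b/cos(b), b)


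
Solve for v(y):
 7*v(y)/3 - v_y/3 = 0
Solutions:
 v(y) = C1*exp(7*y)


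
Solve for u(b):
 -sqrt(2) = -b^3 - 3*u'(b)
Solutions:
 u(b) = C1 - b^4/12 + sqrt(2)*b/3


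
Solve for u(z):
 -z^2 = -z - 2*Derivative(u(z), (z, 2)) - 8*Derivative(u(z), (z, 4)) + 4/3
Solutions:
 u(z) = C1 + C2*z + C3*sin(z/2) + C4*cos(z/2) + z^4/24 - z^3/12 - 5*z^2/3


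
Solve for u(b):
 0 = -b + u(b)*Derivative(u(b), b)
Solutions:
 u(b) = -sqrt(C1 + b^2)
 u(b) = sqrt(C1 + b^2)


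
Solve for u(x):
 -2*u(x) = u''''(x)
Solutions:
 u(x) = (C1*sin(2^(3/4)*x/2) + C2*cos(2^(3/4)*x/2))*exp(-2^(3/4)*x/2) + (C3*sin(2^(3/4)*x/2) + C4*cos(2^(3/4)*x/2))*exp(2^(3/4)*x/2)


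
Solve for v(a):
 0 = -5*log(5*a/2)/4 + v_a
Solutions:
 v(a) = C1 + 5*a*log(a)/4 - 5*a/4 - 5*a*log(2)/4 + 5*a*log(5)/4


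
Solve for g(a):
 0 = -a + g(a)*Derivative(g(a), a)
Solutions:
 g(a) = -sqrt(C1 + a^2)
 g(a) = sqrt(C1 + a^2)


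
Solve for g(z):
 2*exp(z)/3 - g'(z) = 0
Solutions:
 g(z) = C1 + 2*exp(z)/3


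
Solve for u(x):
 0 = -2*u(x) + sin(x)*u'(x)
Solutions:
 u(x) = C1*(cos(x) - 1)/(cos(x) + 1)


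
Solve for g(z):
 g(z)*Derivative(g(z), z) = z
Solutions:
 g(z) = -sqrt(C1 + z^2)
 g(z) = sqrt(C1 + z^2)


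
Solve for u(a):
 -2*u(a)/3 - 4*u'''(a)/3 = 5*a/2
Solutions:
 u(a) = C3*exp(-2^(2/3)*a/2) - 15*a/4 + (C1*sin(2^(2/3)*sqrt(3)*a/4) + C2*cos(2^(2/3)*sqrt(3)*a/4))*exp(2^(2/3)*a/4)


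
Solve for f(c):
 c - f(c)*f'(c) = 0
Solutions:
 f(c) = -sqrt(C1 + c^2)
 f(c) = sqrt(C1 + c^2)


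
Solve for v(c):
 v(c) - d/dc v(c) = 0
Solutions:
 v(c) = C1*exp(c)


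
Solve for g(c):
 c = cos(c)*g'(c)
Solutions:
 g(c) = C1 + Integral(c/cos(c), c)


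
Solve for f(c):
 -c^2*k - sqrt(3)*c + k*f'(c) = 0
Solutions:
 f(c) = C1 + c^3/3 + sqrt(3)*c^2/(2*k)


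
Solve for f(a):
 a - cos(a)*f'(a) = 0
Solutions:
 f(a) = C1 + Integral(a/cos(a), a)


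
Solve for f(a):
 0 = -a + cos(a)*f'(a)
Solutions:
 f(a) = C1 + Integral(a/cos(a), a)


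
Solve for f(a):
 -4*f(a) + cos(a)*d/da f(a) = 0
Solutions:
 f(a) = C1*(sin(a)^2 + 2*sin(a) + 1)/(sin(a)^2 - 2*sin(a) + 1)


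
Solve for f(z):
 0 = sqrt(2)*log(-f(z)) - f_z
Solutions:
 -li(-f(z)) = C1 + sqrt(2)*z


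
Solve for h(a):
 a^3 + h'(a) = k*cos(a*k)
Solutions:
 h(a) = C1 - a^4/4 + sin(a*k)


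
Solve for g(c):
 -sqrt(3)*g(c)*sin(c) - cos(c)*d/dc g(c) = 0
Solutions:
 g(c) = C1*cos(c)^(sqrt(3))


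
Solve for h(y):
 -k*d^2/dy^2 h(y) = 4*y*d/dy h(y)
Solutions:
 h(y) = C1 + C2*sqrt(k)*erf(sqrt(2)*y*sqrt(1/k))


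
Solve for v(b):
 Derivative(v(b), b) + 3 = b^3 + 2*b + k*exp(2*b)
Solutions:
 v(b) = C1 + b^4/4 + b^2 - 3*b + k*exp(2*b)/2


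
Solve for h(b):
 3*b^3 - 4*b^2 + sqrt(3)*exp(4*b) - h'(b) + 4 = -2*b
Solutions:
 h(b) = C1 + 3*b^4/4 - 4*b^3/3 + b^2 + 4*b + sqrt(3)*exp(4*b)/4


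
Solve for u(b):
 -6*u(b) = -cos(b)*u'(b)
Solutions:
 u(b) = C1*(sin(b)^3 + 3*sin(b)^2 + 3*sin(b) + 1)/(sin(b)^3 - 3*sin(b)^2 + 3*sin(b) - 1)


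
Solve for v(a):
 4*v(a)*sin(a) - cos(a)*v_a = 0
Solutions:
 v(a) = C1/cos(a)^4


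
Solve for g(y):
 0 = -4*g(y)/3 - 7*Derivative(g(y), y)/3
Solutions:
 g(y) = C1*exp(-4*y/7)


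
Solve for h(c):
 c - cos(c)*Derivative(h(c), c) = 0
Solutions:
 h(c) = C1 + Integral(c/cos(c), c)


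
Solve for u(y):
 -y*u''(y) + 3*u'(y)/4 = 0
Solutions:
 u(y) = C1 + C2*y^(7/4)


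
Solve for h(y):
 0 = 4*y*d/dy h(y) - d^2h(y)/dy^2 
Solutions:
 h(y) = C1 + C2*erfi(sqrt(2)*y)


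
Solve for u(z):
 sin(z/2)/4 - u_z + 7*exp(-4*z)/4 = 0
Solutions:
 u(z) = C1 - cos(z/2)/2 - 7*exp(-4*z)/16


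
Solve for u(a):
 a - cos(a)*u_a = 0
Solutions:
 u(a) = C1 + Integral(a/cos(a), a)


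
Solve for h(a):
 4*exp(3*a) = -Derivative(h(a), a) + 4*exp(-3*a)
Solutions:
 h(a) = C1 - 8*cosh(3*a)/3


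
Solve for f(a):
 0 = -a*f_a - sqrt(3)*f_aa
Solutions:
 f(a) = C1 + C2*erf(sqrt(2)*3^(3/4)*a/6)


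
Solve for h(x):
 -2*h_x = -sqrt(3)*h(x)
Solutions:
 h(x) = C1*exp(sqrt(3)*x/2)


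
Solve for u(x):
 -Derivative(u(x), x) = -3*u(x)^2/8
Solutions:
 u(x) = -8/(C1 + 3*x)


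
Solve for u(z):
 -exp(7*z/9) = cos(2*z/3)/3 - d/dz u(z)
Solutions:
 u(z) = C1 + 9*exp(7*z/9)/7 + sin(2*z/3)/2


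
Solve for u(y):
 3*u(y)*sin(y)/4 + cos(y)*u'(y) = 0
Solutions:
 u(y) = C1*cos(y)^(3/4)


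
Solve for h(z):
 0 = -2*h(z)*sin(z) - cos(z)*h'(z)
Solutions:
 h(z) = C1*cos(z)^2


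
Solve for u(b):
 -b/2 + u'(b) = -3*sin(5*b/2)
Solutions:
 u(b) = C1 + b^2/4 + 6*cos(5*b/2)/5


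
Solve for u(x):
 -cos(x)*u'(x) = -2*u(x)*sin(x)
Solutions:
 u(x) = C1/cos(x)^2


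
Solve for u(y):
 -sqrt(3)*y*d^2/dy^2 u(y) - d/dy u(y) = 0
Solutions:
 u(y) = C1 + C2*y^(1 - sqrt(3)/3)


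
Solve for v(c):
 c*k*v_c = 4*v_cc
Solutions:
 v(c) = Piecewise((-sqrt(2)*sqrt(pi)*C1*erf(sqrt(2)*c*sqrt(-k)/4)/sqrt(-k) - C2, (k > 0) | (k < 0)), (-C1*c - C2, True))


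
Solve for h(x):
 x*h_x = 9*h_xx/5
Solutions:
 h(x) = C1 + C2*erfi(sqrt(10)*x/6)


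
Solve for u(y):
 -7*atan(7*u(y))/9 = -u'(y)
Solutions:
 Integral(1/atan(7*_y), (_y, u(y))) = C1 + 7*y/9


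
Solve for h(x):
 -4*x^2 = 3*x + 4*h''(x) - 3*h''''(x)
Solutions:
 h(x) = C1 + C2*x + C3*exp(-2*sqrt(3)*x/3) + C4*exp(2*sqrt(3)*x/3) - x^4/12 - x^3/8 - 3*x^2/4


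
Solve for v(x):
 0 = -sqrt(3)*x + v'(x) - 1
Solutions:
 v(x) = C1 + sqrt(3)*x^2/2 + x


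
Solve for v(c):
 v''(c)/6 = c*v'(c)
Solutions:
 v(c) = C1 + C2*erfi(sqrt(3)*c)


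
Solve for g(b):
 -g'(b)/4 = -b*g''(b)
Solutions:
 g(b) = C1 + C2*b^(5/4)


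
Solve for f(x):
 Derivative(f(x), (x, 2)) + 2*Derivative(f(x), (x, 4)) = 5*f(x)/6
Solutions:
 f(x) = C1*exp(-sqrt(3)*x*sqrt(-3 + sqrt(69))/6) + C2*exp(sqrt(3)*x*sqrt(-3 + sqrt(69))/6) + C3*sin(sqrt(3)*x*sqrt(3 + sqrt(69))/6) + C4*cos(sqrt(3)*x*sqrt(3 + sqrt(69))/6)


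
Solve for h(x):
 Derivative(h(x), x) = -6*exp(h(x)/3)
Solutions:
 h(x) = 3*log(1/(C1 + 6*x)) + 3*log(3)


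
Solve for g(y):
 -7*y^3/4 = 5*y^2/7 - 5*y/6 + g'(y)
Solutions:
 g(y) = C1 - 7*y^4/16 - 5*y^3/21 + 5*y^2/12


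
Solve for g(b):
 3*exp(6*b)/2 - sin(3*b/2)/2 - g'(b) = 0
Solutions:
 g(b) = C1 + exp(6*b)/4 + cos(3*b/2)/3


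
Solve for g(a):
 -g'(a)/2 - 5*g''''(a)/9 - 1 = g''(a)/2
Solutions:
 g(a) = C1 + C2*exp(-30^(1/3)*a*(-(15 + sqrt(255))^(1/3) + 30^(1/3)/(15 + sqrt(255))^(1/3))/20)*sin(10^(1/3)*3^(1/6)*a*(3*10^(1/3)/(15 + sqrt(255))^(1/3) + 3^(2/3)*(15 + sqrt(255))^(1/3))/20) + C3*exp(-30^(1/3)*a*(-(15 + sqrt(255))^(1/3) + 30^(1/3)/(15 + sqrt(255))^(1/3))/20)*cos(10^(1/3)*3^(1/6)*a*(3*10^(1/3)/(15 + sqrt(255))^(1/3) + 3^(2/3)*(15 + sqrt(255))^(1/3))/20) + C4*exp(30^(1/3)*a*(-(15 + sqrt(255))^(1/3) + 30^(1/3)/(15 + sqrt(255))^(1/3))/10) - 2*a


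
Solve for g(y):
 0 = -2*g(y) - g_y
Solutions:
 g(y) = C1*exp(-2*y)


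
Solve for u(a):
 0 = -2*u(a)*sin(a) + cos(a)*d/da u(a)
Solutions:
 u(a) = C1/cos(a)^2


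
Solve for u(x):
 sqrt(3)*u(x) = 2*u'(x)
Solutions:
 u(x) = C1*exp(sqrt(3)*x/2)


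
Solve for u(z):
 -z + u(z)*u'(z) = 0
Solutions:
 u(z) = -sqrt(C1 + z^2)
 u(z) = sqrt(C1 + z^2)


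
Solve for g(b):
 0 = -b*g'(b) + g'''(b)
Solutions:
 g(b) = C1 + Integral(C2*airyai(b) + C3*airybi(b), b)


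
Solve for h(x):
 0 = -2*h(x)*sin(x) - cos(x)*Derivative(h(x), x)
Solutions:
 h(x) = C1*cos(x)^2


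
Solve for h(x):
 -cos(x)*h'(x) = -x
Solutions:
 h(x) = C1 + Integral(x/cos(x), x)


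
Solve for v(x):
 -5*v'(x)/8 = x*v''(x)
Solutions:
 v(x) = C1 + C2*x^(3/8)


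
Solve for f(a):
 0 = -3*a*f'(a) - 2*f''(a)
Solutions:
 f(a) = C1 + C2*erf(sqrt(3)*a/2)


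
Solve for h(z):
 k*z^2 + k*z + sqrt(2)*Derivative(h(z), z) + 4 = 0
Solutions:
 h(z) = C1 - sqrt(2)*k*z^3/6 - sqrt(2)*k*z^2/4 - 2*sqrt(2)*z


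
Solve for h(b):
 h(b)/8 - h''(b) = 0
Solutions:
 h(b) = C1*exp(-sqrt(2)*b/4) + C2*exp(sqrt(2)*b/4)


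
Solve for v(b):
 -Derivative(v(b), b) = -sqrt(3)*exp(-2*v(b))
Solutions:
 v(b) = log(-sqrt(C1 + 2*sqrt(3)*b))
 v(b) = log(C1 + 2*sqrt(3)*b)/2


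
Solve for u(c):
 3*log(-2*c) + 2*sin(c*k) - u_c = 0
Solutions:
 u(c) = C1 + 3*c*log(-c) - 3*c + 3*c*log(2) + 2*Piecewise((-cos(c*k)/k, Ne(k, 0)), (0, True))


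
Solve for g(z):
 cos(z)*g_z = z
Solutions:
 g(z) = C1 + Integral(z/cos(z), z)


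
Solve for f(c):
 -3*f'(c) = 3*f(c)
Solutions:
 f(c) = C1*exp(-c)


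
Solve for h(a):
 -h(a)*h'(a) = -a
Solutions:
 h(a) = -sqrt(C1 + a^2)
 h(a) = sqrt(C1 + a^2)


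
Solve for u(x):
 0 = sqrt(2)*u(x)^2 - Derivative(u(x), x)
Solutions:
 u(x) = -1/(C1 + sqrt(2)*x)


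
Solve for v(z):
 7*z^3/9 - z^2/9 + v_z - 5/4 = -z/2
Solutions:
 v(z) = C1 - 7*z^4/36 + z^3/27 - z^2/4 + 5*z/4


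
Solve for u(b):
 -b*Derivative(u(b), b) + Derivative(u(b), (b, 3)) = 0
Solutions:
 u(b) = C1 + Integral(C2*airyai(b) + C3*airybi(b), b)


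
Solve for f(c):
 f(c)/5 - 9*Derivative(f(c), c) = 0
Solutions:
 f(c) = C1*exp(c/45)


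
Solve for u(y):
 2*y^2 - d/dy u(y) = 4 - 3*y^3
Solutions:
 u(y) = C1 + 3*y^4/4 + 2*y^3/3 - 4*y


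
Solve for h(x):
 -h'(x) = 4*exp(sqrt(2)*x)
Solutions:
 h(x) = C1 - 2*sqrt(2)*exp(sqrt(2)*x)


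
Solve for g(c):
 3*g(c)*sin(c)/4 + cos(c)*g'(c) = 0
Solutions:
 g(c) = C1*cos(c)^(3/4)


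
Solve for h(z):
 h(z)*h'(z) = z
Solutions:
 h(z) = -sqrt(C1 + z^2)
 h(z) = sqrt(C1 + z^2)


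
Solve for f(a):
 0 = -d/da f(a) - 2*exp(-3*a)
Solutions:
 f(a) = C1 + 2*exp(-3*a)/3


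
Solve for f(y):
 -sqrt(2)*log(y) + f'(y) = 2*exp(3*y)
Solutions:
 f(y) = C1 + sqrt(2)*y*log(y) - sqrt(2)*y + 2*exp(3*y)/3


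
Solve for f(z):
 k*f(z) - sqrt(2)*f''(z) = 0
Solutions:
 f(z) = C1*exp(-2^(3/4)*sqrt(k)*z/2) + C2*exp(2^(3/4)*sqrt(k)*z/2)


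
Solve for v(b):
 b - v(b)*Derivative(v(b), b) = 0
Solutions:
 v(b) = -sqrt(C1 + b^2)
 v(b) = sqrt(C1 + b^2)


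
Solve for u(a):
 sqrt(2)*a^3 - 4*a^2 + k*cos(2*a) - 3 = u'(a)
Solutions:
 u(a) = C1 + sqrt(2)*a^4/4 - 4*a^3/3 - 3*a + k*sin(2*a)/2


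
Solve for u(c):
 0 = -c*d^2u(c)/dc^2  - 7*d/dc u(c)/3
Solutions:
 u(c) = C1 + C2/c^(4/3)


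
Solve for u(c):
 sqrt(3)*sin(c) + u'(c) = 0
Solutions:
 u(c) = C1 + sqrt(3)*cos(c)


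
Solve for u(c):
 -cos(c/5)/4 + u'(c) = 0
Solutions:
 u(c) = C1 + 5*sin(c/5)/4


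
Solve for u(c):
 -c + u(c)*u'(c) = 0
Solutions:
 u(c) = -sqrt(C1 + c^2)
 u(c) = sqrt(C1 + c^2)


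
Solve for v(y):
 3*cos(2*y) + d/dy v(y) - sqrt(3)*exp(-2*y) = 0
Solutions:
 v(y) = C1 - 3*sin(2*y)/2 - sqrt(3)*exp(-2*y)/2


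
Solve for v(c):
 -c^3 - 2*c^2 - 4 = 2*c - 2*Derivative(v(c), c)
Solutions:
 v(c) = C1 + c^4/8 + c^3/3 + c^2/2 + 2*c


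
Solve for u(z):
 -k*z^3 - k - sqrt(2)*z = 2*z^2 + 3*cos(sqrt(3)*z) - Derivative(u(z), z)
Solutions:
 u(z) = C1 + k*z^4/4 + k*z + 2*z^3/3 + sqrt(2)*z^2/2 + sqrt(3)*sin(sqrt(3)*z)


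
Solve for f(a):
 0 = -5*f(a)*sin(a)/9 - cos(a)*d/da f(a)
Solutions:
 f(a) = C1*cos(a)^(5/9)


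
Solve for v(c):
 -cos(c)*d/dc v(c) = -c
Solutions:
 v(c) = C1 + Integral(c/cos(c), c)


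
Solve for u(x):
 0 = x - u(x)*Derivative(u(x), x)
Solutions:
 u(x) = -sqrt(C1 + x^2)
 u(x) = sqrt(C1 + x^2)


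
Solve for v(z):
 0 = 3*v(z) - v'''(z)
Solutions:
 v(z) = C3*exp(3^(1/3)*z) + (C1*sin(3^(5/6)*z/2) + C2*cos(3^(5/6)*z/2))*exp(-3^(1/3)*z/2)


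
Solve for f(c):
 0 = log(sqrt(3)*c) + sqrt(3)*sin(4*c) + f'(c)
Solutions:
 f(c) = C1 - c*log(c) - c*log(3)/2 + c + sqrt(3)*cos(4*c)/4


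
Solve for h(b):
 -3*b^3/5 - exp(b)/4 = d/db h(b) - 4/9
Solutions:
 h(b) = C1 - 3*b^4/20 + 4*b/9 - exp(b)/4


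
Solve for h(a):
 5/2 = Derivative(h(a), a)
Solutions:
 h(a) = C1 + 5*a/2


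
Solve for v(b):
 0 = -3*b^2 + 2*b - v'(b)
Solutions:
 v(b) = C1 - b^3 + b^2


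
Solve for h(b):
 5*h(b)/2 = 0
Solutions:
 h(b) = 0


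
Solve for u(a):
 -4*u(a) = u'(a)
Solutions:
 u(a) = C1*exp(-4*a)


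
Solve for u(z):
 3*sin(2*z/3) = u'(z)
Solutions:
 u(z) = C1 - 9*cos(2*z/3)/2


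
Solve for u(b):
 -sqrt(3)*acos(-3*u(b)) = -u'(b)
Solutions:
 Integral(1/acos(-3*_y), (_y, u(b))) = C1 + sqrt(3)*b


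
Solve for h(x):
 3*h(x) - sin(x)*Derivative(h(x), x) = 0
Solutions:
 h(x) = C1*(cos(x) - 1)^(3/2)/(cos(x) + 1)^(3/2)


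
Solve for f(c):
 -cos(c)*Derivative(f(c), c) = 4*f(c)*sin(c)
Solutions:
 f(c) = C1*cos(c)^4


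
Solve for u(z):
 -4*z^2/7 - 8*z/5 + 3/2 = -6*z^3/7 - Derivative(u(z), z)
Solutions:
 u(z) = C1 - 3*z^4/14 + 4*z^3/21 + 4*z^2/5 - 3*z/2


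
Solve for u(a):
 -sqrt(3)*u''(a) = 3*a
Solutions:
 u(a) = C1 + C2*a - sqrt(3)*a^3/6


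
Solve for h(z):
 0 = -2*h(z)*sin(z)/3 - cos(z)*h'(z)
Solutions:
 h(z) = C1*cos(z)^(2/3)


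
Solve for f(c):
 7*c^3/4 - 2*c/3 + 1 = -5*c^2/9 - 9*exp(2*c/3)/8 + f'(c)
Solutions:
 f(c) = C1 + 7*c^4/16 + 5*c^3/27 - c^2/3 + c + 27*exp(2*c/3)/16


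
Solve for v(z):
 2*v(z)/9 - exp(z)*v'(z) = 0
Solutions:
 v(z) = C1*exp(-2*exp(-z)/9)


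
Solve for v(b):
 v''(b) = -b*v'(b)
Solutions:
 v(b) = C1 + C2*erf(sqrt(2)*b/2)


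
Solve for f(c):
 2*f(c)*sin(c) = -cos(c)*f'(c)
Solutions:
 f(c) = C1*cos(c)^2


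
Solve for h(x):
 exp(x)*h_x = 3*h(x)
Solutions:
 h(x) = C1*exp(-3*exp(-x))


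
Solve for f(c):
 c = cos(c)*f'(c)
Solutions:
 f(c) = C1 + Integral(c/cos(c), c)


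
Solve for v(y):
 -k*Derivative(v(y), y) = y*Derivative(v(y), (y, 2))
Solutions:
 v(y) = C1 + y^(1 - re(k))*(C2*sin(log(y)*Abs(im(k))) + C3*cos(log(y)*im(k)))


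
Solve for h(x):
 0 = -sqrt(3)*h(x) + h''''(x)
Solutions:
 h(x) = C1*exp(-3^(1/8)*x) + C2*exp(3^(1/8)*x) + C3*sin(3^(1/8)*x) + C4*cos(3^(1/8)*x)


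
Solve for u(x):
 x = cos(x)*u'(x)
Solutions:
 u(x) = C1 + Integral(x/cos(x), x)


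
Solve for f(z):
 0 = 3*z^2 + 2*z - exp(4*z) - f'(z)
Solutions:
 f(z) = C1 + z^3 + z^2 - exp(4*z)/4


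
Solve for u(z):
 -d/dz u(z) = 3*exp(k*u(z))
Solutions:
 u(z) = Piecewise((log(1/(C1*k + 3*k*z))/k, Ne(k, 0)), (nan, True))
 u(z) = Piecewise((C1 - 3*z, Eq(k, 0)), (nan, True))


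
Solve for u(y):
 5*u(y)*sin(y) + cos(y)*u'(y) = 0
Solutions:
 u(y) = C1*cos(y)^5


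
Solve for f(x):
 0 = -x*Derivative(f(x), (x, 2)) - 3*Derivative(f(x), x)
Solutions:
 f(x) = C1 + C2/x^2


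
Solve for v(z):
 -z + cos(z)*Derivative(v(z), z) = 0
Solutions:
 v(z) = C1 + Integral(z/cos(z), z)


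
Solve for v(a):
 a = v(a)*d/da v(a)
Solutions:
 v(a) = -sqrt(C1 + a^2)
 v(a) = sqrt(C1 + a^2)


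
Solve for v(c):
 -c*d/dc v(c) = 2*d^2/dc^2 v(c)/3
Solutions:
 v(c) = C1 + C2*erf(sqrt(3)*c/2)


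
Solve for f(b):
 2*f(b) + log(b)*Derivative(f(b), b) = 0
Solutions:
 f(b) = C1*exp(-2*li(b))


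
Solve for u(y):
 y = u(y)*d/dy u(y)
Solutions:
 u(y) = -sqrt(C1 + y^2)
 u(y) = sqrt(C1 + y^2)


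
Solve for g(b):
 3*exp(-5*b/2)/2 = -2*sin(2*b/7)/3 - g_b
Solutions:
 g(b) = C1 + 7*cos(2*b/7)/3 + 3*exp(-5*b/2)/5


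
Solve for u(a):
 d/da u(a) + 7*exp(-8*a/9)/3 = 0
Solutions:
 u(a) = C1 + 21*exp(-8*a/9)/8


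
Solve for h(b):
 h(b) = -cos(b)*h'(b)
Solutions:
 h(b) = C1*sqrt(sin(b) - 1)/sqrt(sin(b) + 1)


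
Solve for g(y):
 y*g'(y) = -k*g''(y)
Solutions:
 g(y) = C1 + C2*sqrt(k)*erf(sqrt(2)*y*sqrt(1/k)/2)


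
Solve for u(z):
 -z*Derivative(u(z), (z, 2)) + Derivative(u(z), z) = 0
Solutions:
 u(z) = C1 + C2*z^2


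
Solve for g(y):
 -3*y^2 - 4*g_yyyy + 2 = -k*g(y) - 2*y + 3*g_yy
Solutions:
 g(y) = C1*exp(-sqrt(2)*y*sqrt(-sqrt(16*k + 9) - 3)/4) + C2*exp(sqrt(2)*y*sqrt(-sqrt(16*k + 9) - 3)/4) + C3*exp(-sqrt(2)*y*sqrt(sqrt(16*k + 9) - 3)/4) + C4*exp(sqrt(2)*y*sqrt(sqrt(16*k + 9) - 3)/4) + 3*y^2/k - 2*y/k - 2/k + 18/k^2


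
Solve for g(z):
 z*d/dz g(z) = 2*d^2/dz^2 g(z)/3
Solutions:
 g(z) = C1 + C2*erfi(sqrt(3)*z/2)


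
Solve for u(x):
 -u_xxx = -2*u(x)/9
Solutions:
 u(x) = C3*exp(6^(1/3)*x/3) + (C1*sin(2^(1/3)*3^(5/6)*x/6) + C2*cos(2^(1/3)*3^(5/6)*x/6))*exp(-6^(1/3)*x/6)


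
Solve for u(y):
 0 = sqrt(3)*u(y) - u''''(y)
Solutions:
 u(y) = C1*exp(-3^(1/8)*y) + C2*exp(3^(1/8)*y) + C3*sin(3^(1/8)*y) + C4*cos(3^(1/8)*y)


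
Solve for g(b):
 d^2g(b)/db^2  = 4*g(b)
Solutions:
 g(b) = C1*exp(-2*b) + C2*exp(2*b)


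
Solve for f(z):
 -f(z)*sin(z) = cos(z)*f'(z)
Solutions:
 f(z) = C1*cos(z)


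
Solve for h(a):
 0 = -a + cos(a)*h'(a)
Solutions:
 h(a) = C1 + Integral(a/cos(a), a)


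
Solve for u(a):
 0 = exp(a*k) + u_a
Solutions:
 u(a) = C1 - exp(a*k)/k


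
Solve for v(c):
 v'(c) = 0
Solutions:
 v(c) = C1


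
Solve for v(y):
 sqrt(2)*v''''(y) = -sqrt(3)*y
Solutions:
 v(y) = C1 + C2*y + C3*y^2 + C4*y^3 - sqrt(6)*y^5/240


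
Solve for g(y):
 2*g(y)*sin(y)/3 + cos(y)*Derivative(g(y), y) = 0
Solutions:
 g(y) = C1*cos(y)^(2/3)


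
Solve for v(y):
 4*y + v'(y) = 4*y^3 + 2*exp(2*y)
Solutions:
 v(y) = C1 + y^4 - 2*y^2 + exp(2*y)


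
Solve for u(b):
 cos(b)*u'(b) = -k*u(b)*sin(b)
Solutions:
 u(b) = C1*exp(k*log(cos(b)))


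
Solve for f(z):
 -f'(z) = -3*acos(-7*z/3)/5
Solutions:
 f(z) = C1 + 3*z*acos(-7*z/3)/5 + 3*sqrt(9 - 49*z^2)/35


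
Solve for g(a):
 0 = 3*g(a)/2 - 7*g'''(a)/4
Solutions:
 g(a) = C3*exp(6^(1/3)*7^(2/3)*a/7) + (C1*sin(2^(1/3)*3^(5/6)*7^(2/3)*a/14) + C2*cos(2^(1/3)*3^(5/6)*7^(2/3)*a/14))*exp(-6^(1/3)*7^(2/3)*a/14)


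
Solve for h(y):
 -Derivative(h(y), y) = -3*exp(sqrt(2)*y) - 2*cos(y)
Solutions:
 h(y) = C1 + 3*sqrt(2)*exp(sqrt(2)*y)/2 + 2*sin(y)


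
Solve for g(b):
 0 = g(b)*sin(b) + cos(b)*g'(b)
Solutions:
 g(b) = C1*cos(b)


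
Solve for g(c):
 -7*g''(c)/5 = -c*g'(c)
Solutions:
 g(c) = C1 + C2*erfi(sqrt(70)*c/14)


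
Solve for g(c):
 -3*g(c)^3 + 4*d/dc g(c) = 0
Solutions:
 g(c) = -sqrt(2)*sqrt(-1/(C1 + 3*c))
 g(c) = sqrt(2)*sqrt(-1/(C1 + 3*c))


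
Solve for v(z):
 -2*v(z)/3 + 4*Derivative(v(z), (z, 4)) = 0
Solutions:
 v(z) = C1*exp(-6^(3/4)*z/6) + C2*exp(6^(3/4)*z/6) + C3*sin(6^(3/4)*z/6) + C4*cos(6^(3/4)*z/6)


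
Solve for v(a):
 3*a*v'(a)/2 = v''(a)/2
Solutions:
 v(a) = C1 + C2*erfi(sqrt(6)*a/2)


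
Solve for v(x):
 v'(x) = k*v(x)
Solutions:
 v(x) = C1*exp(k*x)


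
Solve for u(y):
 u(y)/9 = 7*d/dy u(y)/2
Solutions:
 u(y) = C1*exp(2*y/63)


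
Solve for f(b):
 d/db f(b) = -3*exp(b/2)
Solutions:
 f(b) = C1 - 6*exp(b/2)


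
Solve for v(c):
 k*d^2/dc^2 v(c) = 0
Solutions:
 v(c) = C1 + C2*c


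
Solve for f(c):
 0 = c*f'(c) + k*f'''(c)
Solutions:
 f(c) = C1 + Integral(C2*airyai(c*(-1/k)^(1/3)) + C3*airybi(c*(-1/k)^(1/3)), c)


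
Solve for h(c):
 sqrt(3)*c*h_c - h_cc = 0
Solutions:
 h(c) = C1 + C2*erfi(sqrt(2)*3^(1/4)*c/2)


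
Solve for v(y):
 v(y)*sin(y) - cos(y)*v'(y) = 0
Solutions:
 v(y) = C1/cos(y)


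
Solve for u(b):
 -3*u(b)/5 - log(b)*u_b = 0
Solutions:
 u(b) = C1*exp(-3*li(b)/5)


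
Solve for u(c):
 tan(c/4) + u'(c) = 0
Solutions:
 u(c) = C1 + 4*log(cos(c/4))


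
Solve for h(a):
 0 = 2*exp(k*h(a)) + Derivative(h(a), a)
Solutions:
 h(a) = Piecewise((log(1/(C1*k + 2*a*k))/k, Ne(k, 0)), (nan, True))
 h(a) = Piecewise((C1 - 2*a, Eq(k, 0)), (nan, True))


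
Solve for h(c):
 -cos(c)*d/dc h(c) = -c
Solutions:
 h(c) = C1 + Integral(c/cos(c), c)


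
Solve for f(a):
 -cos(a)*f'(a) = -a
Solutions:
 f(a) = C1 + Integral(a/cos(a), a)


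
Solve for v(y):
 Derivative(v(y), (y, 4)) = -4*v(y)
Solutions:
 v(y) = (C1*sin(y) + C2*cos(y))*exp(-y) + (C3*sin(y) + C4*cos(y))*exp(y)


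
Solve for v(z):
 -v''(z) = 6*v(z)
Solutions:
 v(z) = C1*sin(sqrt(6)*z) + C2*cos(sqrt(6)*z)


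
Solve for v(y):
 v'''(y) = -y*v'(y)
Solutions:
 v(y) = C1 + Integral(C2*airyai(-y) + C3*airybi(-y), y)


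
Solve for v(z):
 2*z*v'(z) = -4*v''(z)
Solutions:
 v(z) = C1 + C2*erf(z/2)


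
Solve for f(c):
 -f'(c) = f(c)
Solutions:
 f(c) = C1*exp(-c)


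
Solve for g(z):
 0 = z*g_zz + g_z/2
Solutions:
 g(z) = C1 + C2*sqrt(z)


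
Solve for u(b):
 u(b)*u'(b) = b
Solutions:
 u(b) = -sqrt(C1 + b^2)
 u(b) = sqrt(C1 + b^2)


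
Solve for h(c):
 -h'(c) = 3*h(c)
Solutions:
 h(c) = C1*exp(-3*c)


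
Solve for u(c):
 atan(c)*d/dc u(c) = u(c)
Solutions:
 u(c) = C1*exp(Integral(1/atan(c), c))


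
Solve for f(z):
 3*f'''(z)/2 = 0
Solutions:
 f(z) = C1 + C2*z + C3*z^2


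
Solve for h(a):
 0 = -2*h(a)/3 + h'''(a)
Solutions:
 h(a) = C3*exp(2^(1/3)*3^(2/3)*a/3) + (C1*sin(2^(1/3)*3^(1/6)*a/2) + C2*cos(2^(1/3)*3^(1/6)*a/2))*exp(-2^(1/3)*3^(2/3)*a/6)


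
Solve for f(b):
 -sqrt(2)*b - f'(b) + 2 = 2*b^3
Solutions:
 f(b) = C1 - b^4/2 - sqrt(2)*b^2/2 + 2*b


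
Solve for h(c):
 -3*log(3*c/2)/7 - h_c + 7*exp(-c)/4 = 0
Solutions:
 h(c) = C1 - 3*c*log(c)/7 + 3*c*(-log(3) + log(2) + 1)/7 - 7*exp(-c)/4


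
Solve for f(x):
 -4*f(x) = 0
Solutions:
 f(x) = 0


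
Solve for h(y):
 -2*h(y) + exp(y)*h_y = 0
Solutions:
 h(y) = C1*exp(-2*exp(-y))


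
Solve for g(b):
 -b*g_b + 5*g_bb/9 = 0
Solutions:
 g(b) = C1 + C2*erfi(3*sqrt(10)*b/10)


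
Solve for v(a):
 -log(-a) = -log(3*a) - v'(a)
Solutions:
 v(a) = C1 + a*(-log(3) + I*pi)


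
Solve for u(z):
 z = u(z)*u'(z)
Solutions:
 u(z) = -sqrt(C1 + z^2)
 u(z) = sqrt(C1 + z^2)


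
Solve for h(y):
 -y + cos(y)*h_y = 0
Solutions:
 h(y) = C1 + Integral(y/cos(y), y)


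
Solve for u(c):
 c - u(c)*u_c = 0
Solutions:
 u(c) = -sqrt(C1 + c^2)
 u(c) = sqrt(C1 + c^2)


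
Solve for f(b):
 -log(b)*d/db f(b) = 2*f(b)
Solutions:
 f(b) = C1*exp(-2*li(b))


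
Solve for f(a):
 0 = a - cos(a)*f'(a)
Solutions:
 f(a) = C1 + Integral(a/cos(a), a)


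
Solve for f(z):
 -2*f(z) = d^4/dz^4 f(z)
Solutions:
 f(z) = (C1*sin(2^(3/4)*z/2) + C2*cos(2^(3/4)*z/2))*exp(-2^(3/4)*z/2) + (C3*sin(2^(3/4)*z/2) + C4*cos(2^(3/4)*z/2))*exp(2^(3/4)*z/2)


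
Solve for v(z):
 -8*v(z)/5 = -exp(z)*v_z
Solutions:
 v(z) = C1*exp(-8*exp(-z)/5)


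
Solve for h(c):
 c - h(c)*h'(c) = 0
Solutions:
 h(c) = -sqrt(C1 + c^2)
 h(c) = sqrt(C1 + c^2)


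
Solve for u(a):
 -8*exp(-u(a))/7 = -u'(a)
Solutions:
 u(a) = log(C1 + 8*a/7)


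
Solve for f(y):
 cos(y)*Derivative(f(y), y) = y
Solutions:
 f(y) = C1 + Integral(y/cos(y), y)


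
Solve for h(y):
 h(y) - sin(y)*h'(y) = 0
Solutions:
 h(y) = C1*sqrt(cos(y) - 1)/sqrt(cos(y) + 1)


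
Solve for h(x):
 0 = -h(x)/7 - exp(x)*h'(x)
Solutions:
 h(x) = C1*exp(exp(-x)/7)


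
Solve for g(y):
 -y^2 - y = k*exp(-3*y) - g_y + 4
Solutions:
 g(y) = C1 - k*exp(-3*y)/3 + y^3/3 + y^2/2 + 4*y


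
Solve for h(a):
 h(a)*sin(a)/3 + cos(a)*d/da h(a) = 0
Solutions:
 h(a) = C1*cos(a)^(1/3)


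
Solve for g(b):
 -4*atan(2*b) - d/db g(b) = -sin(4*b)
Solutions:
 g(b) = C1 - 4*b*atan(2*b) + log(4*b^2 + 1) - cos(4*b)/4


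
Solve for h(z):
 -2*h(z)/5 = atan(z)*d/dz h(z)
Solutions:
 h(z) = C1*exp(-2*Integral(1/atan(z), z)/5)


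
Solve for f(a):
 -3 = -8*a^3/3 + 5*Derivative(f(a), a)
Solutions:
 f(a) = C1 + 2*a^4/15 - 3*a/5


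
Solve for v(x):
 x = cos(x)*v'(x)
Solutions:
 v(x) = C1 + Integral(x/cos(x), x)


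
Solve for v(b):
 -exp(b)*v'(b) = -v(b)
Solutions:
 v(b) = C1*exp(-exp(-b))


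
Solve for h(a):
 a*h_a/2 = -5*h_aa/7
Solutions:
 h(a) = C1 + C2*erf(sqrt(35)*a/10)


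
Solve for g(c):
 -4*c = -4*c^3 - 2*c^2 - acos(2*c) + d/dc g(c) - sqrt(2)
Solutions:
 g(c) = C1 + c^4 + 2*c^3/3 - 2*c^2 + c*acos(2*c) + sqrt(2)*c - sqrt(1 - 4*c^2)/2


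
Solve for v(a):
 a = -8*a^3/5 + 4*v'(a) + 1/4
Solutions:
 v(a) = C1 + a^4/10 + a^2/8 - a/16


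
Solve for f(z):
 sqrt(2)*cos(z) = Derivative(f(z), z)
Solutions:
 f(z) = C1 + sqrt(2)*sin(z)


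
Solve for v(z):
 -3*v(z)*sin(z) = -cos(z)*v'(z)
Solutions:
 v(z) = C1/cos(z)^3


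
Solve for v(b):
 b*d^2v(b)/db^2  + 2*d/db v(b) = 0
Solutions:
 v(b) = C1 + C2/b


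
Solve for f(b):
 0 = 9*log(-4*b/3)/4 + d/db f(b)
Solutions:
 f(b) = C1 - 9*b*log(-b)/4 + 9*b*(-2*log(2) + 1 + log(3))/4


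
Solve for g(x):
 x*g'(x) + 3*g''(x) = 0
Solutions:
 g(x) = C1 + C2*erf(sqrt(6)*x/6)


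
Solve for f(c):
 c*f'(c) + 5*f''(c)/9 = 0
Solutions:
 f(c) = C1 + C2*erf(3*sqrt(10)*c/10)


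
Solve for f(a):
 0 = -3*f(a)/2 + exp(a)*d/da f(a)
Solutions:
 f(a) = C1*exp(-3*exp(-a)/2)


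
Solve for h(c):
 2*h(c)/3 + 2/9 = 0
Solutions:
 h(c) = -1/3


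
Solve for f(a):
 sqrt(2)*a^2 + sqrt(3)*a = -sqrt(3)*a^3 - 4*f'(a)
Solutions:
 f(a) = C1 - sqrt(3)*a^4/16 - sqrt(2)*a^3/12 - sqrt(3)*a^2/8


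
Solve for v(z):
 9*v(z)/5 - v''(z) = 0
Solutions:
 v(z) = C1*exp(-3*sqrt(5)*z/5) + C2*exp(3*sqrt(5)*z/5)


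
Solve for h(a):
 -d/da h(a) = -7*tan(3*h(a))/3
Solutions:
 h(a) = -asin(C1*exp(7*a))/3 + pi/3
 h(a) = asin(C1*exp(7*a))/3


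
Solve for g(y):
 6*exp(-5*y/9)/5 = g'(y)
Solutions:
 g(y) = C1 - 54*exp(-5*y/9)/25


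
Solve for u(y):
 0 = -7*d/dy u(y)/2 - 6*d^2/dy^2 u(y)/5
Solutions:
 u(y) = C1 + C2*exp(-35*y/12)


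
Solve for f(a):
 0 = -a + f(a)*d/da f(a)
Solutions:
 f(a) = -sqrt(C1 + a^2)
 f(a) = sqrt(C1 + a^2)


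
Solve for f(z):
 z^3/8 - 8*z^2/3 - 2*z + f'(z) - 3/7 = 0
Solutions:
 f(z) = C1 - z^4/32 + 8*z^3/9 + z^2 + 3*z/7


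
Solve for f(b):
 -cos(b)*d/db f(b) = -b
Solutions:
 f(b) = C1 + Integral(b/cos(b), b)


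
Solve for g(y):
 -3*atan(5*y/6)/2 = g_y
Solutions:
 g(y) = C1 - 3*y*atan(5*y/6)/2 + 9*log(25*y^2 + 36)/10


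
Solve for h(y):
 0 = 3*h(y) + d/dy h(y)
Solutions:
 h(y) = C1*exp(-3*y)


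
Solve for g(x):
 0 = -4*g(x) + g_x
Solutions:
 g(x) = C1*exp(4*x)


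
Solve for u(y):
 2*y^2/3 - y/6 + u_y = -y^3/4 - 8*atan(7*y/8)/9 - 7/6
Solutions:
 u(y) = C1 - y^4/16 - 2*y^3/9 + y^2/12 - 8*y*atan(7*y/8)/9 - 7*y/6 + 32*log(49*y^2 + 64)/63


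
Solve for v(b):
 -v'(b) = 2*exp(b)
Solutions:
 v(b) = C1 - 2*exp(b)


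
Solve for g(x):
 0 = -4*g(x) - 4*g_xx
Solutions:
 g(x) = C1*sin(x) + C2*cos(x)


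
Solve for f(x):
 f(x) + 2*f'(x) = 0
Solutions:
 f(x) = C1*exp(-x/2)


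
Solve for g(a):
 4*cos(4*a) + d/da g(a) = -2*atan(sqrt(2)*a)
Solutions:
 g(a) = C1 - 2*a*atan(sqrt(2)*a) + sqrt(2)*log(2*a^2 + 1)/2 - sin(4*a)


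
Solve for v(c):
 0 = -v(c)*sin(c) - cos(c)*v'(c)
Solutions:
 v(c) = C1*cos(c)


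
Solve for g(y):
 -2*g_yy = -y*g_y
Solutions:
 g(y) = C1 + C2*erfi(y/2)


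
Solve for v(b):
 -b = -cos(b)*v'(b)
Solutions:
 v(b) = C1 + Integral(b/cos(b), b)


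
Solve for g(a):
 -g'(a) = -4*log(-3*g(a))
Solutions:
 -Integral(1/(log(-_y) + log(3)), (_y, g(a)))/4 = C1 - a


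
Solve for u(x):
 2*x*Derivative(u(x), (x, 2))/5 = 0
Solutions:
 u(x) = C1 + C2*x


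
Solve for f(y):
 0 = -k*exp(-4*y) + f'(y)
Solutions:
 f(y) = C1 - k*exp(-4*y)/4


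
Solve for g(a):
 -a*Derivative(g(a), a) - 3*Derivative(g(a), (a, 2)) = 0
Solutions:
 g(a) = C1 + C2*erf(sqrt(6)*a/6)


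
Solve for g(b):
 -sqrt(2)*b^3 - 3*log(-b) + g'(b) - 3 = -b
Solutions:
 g(b) = C1 + sqrt(2)*b^4/4 - b^2/2 + 3*b*log(-b)


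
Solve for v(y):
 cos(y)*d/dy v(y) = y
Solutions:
 v(y) = C1 + Integral(y/cos(y), y)


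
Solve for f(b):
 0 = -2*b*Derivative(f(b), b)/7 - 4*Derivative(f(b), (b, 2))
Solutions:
 f(b) = C1 + C2*erf(sqrt(7)*b/14)


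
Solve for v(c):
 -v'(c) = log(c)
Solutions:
 v(c) = C1 - c*log(c) + c


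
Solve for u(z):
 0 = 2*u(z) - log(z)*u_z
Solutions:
 u(z) = C1*exp(2*li(z))


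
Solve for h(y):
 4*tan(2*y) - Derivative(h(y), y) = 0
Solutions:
 h(y) = C1 - 2*log(cos(2*y))


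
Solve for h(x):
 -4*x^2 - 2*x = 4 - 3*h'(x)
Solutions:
 h(x) = C1 + 4*x^3/9 + x^2/3 + 4*x/3


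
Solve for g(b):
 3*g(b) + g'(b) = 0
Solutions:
 g(b) = C1*exp(-3*b)


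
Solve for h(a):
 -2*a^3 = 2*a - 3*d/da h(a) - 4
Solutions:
 h(a) = C1 + a^4/6 + a^2/3 - 4*a/3


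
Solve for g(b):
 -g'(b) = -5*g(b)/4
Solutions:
 g(b) = C1*exp(5*b/4)


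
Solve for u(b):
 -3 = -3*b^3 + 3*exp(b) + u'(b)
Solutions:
 u(b) = C1 + 3*b^4/4 - 3*b - 3*exp(b)


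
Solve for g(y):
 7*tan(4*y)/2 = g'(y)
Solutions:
 g(y) = C1 - 7*log(cos(4*y))/8


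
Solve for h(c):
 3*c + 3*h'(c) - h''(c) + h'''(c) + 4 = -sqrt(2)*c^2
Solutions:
 h(c) = C1 - sqrt(2)*c^3/9 - c^2/2 - sqrt(2)*c^2/9 - 5*c/3 + 4*sqrt(2)*c/27 + (C2*sin(sqrt(11)*c/2) + C3*cos(sqrt(11)*c/2))*exp(c/2)


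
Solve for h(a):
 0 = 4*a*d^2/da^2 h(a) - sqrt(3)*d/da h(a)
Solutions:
 h(a) = C1 + C2*a^(sqrt(3)/4 + 1)


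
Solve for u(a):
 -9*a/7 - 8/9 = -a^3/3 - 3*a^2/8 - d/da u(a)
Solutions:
 u(a) = C1 - a^4/12 - a^3/8 + 9*a^2/14 + 8*a/9


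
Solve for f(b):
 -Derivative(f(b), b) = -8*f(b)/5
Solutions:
 f(b) = C1*exp(8*b/5)


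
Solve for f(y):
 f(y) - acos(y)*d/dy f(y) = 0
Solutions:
 f(y) = C1*exp(Integral(1/acos(y), y))


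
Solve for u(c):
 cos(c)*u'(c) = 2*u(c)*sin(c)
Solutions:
 u(c) = C1/cos(c)^2


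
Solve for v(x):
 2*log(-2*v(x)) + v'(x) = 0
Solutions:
 Integral(1/(log(-_y) + log(2)), (_y, v(x)))/2 = C1 - x


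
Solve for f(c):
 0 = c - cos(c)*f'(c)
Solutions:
 f(c) = C1 + Integral(c/cos(c), c)


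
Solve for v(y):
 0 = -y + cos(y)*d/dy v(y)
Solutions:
 v(y) = C1 + Integral(y/cos(y), y)


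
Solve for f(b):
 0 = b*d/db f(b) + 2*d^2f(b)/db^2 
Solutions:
 f(b) = C1 + C2*erf(b/2)


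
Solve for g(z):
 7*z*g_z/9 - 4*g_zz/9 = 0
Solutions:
 g(z) = C1 + C2*erfi(sqrt(14)*z/4)


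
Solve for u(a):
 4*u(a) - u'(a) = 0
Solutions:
 u(a) = C1*exp(4*a)


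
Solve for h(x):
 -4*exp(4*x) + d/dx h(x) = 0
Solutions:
 h(x) = C1 + exp(4*x)


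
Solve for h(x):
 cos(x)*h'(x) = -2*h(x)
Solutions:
 h(x) = C1*(sin(x) - 1)/(sin(x) + 1)


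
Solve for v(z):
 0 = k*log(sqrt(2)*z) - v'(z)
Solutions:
 v(z) = C1 + k*z*log(z) - k*z + k*z*log(2)/2


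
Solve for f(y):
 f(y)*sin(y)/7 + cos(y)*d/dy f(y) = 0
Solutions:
 f(y) = C1*cos(y)^(1/7)


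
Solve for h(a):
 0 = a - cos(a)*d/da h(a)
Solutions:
 h(a) = C1 + Integral(a/cos(a), a)


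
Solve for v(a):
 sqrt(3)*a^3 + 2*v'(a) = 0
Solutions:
 v(a) = C1 - sqrt(3)*a^4/8


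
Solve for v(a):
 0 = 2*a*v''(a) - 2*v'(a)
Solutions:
 v(a) = C1 + C2*a^2


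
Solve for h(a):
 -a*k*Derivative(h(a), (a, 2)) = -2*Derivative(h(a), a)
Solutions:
 h(a) = C1 + a^(((re(k) + 2)*re(k) + im(k)^2)/(re(k)^2 + im(k)^2))*(C2*sin(2*log(a)*Abs(im(k))/(re(k)^2 + im(k)^2)) + C3*cos(2*log(a)*im(k)/(re(k)^2 + im(k)^2)))


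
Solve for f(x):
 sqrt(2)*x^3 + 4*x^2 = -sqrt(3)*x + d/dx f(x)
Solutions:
 f(x) = C1 + sqrt(2)*x^4/4 + 4*x^3/3 + sqrt(3)*x^2/2


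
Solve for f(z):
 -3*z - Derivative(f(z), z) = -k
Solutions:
 f(z) = C1 + k*z - 3*z^2/2


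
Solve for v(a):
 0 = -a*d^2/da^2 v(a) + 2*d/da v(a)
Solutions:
 v(a) = C1 + C2*a^3


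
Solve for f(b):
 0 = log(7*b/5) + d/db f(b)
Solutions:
 f(b) = C1 - b*log(b) + b*log(5/7) + b


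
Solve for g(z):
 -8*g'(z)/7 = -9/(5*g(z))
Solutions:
 g(z) = -sqrt(C1 + 315*z)/10
 g(z) = sqrt(C1 + 315*z)/10


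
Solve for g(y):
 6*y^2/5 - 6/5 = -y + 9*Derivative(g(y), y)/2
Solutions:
 g(y) = C1 + 4*y^3/45 + y^2/9 - 4*y/15


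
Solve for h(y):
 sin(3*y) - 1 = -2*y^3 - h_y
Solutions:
 h(y) = C1 - y^4/2 + y + cos(3*y)/3


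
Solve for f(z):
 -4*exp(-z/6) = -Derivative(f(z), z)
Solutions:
 f(z) = C1 - 24*exp(-z/6)


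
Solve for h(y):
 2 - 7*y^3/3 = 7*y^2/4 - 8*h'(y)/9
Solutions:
 h(y) = C1 + 21*y^4/32 + 21*y^3/32 - 9*y/4


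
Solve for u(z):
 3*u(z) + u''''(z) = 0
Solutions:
 u(z) = (C1*sin(sqrt(2)*3^(1/4)*z/2) + C2*cos(sqrt(2)*3^(1/4)*z/2))*exp(-sqrt(2)*3^(1/4)*z/2) + (C3*sin(sqrt(2)*3^(1/4)*z/2) + C4*cos(sqrt(2)*3^(1/4)*z/2))*exp(sqrt(2)*3^(1/4)*z/2)


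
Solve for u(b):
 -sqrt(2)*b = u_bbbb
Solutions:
 u(b) = C1 + C2*b + C3*b^2 + C4*b^3 - sqrt(2)*b^5/120


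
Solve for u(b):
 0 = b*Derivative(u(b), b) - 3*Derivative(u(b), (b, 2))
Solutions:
 u(b) = C1 + C2*erfi(sqrt(6)*b/6)


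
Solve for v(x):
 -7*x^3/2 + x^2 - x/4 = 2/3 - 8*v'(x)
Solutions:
 v(x) = C1 + 7*x^4/64 - x^3/24 + x^2/64 + x/12


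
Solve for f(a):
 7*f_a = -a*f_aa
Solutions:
 f(a) = C1 + C2/a^6


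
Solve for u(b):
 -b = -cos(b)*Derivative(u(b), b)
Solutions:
 u(b) = C1 + Integral(b/cos(b), b)


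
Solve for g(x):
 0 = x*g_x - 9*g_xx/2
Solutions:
 g(x) = C1 + C2*erfi(x/3)


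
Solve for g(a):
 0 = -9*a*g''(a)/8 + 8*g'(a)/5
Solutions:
 g(a) = C1 + C2*a^(109/45)


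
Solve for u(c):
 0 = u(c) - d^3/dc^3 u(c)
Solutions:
 u(c) = C3*exp(c) + (C1*sin(sqrt(3)*c/2) + C2*cos(sqrt(3)*c/2))*exp(-c/2)


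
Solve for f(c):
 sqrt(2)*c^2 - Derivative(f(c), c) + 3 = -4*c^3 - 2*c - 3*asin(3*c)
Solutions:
 f(c) = C1 + c^4 + sqrt(2)*c^3/3 + c^2 + 3*c*asin(3*c) + 3*c + sqrt(1 - 9*c^2)


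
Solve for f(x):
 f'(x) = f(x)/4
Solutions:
 f(x) = C1*exp(x/4)


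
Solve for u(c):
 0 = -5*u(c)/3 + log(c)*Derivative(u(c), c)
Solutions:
 u(c) = C1*exp(5*li(c)/3)


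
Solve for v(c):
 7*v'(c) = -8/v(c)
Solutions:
 v(c) = -sqrt(C1 - 112*c)/7
 v(c) = sqrt(C1 - 112*c)/7


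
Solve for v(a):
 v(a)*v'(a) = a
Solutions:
 v(a) = -sqrt(C1 + a^2)
 v(a) = sqrt(C1 + a^2)


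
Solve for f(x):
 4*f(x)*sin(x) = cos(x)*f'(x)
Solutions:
 f(x) = C1/cos(x)^4


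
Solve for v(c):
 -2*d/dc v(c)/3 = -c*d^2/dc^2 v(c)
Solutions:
 v(c) = C1 + C2*c^(5/3)


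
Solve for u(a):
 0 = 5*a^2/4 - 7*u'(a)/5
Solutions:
 u(a) = C1 + 25*a^3/84


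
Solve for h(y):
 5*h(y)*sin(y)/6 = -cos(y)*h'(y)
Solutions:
 h(y) = C1*cos(y)^(5/6)


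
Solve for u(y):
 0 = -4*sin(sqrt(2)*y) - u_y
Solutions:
 u(y) = C1 + 2*sqrt(2)*cos(sqrt(2)*y)


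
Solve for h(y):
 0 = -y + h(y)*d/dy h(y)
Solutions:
 h(y) = -sqrt(C1 + y^2)
 h(y) = sqrt(C1 + y^2)


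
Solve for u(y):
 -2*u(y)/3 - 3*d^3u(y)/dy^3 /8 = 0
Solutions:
 u(y) = C3*exp(-2*6^(1/3)*y/3) + (C1*sin(2^(1/3)*3^(5/6)*y/3) + C2*cos(2^(1/3)*3^(5/6)*y/3))*exp(6^(1/3)*y/3)


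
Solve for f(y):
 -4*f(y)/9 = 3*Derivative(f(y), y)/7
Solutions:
 f(y) = C1*exp(-28*y/27)


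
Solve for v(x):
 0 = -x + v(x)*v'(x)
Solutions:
 v(x) = -sqrt(C1 + x^2)
 v(x) = sqrt(C1 + x^2)


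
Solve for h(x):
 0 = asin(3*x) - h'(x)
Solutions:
 h(x) = C1 + x*asin(3*x) + sqrt(1 - 9*x^2)/3


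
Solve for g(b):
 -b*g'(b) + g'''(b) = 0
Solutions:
 g(b) = C1 + Integral(C2*airyai(b) + C3*airybi(b), b)


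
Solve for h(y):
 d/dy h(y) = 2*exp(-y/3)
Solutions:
 h(y) = C1 - 6*exp(-y/3)


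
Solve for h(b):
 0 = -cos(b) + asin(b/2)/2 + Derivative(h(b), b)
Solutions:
 h(b) = C1 - b*asin(b/2)/2 - sqrt(4 - b^2)/2 + sin(b)


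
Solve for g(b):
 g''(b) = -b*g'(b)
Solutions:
 g(b) = C1 + C2*erf(sqrt(2)*b/2)


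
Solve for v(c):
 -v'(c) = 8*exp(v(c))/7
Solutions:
 v(c) = log(1/(C1 + 8*c)) + log(7)


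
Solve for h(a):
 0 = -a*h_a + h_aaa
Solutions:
 h(a) = C1 + Integral(C2*airyai(a) + C3*airybi(a), a)


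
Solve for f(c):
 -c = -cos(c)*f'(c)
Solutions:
 f(c) = C1 + Integral(c/cos(c), c)


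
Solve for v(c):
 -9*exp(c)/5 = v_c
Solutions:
 v(c) = C1 - 9*exp(c)/5


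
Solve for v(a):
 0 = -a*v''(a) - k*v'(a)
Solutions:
 v(a) = C1 + a^(1 - re(k))*(C2*sin(log(a)*Abs(im(k))) + C3*cos(log(a)*im(k)))


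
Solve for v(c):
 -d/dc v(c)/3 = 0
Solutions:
 v(c) = C1


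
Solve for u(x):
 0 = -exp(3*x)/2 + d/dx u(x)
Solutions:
 u(x) = C1 + exp(3*x)/6


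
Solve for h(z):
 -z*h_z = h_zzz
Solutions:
 h(z) = C1 + Integral(C2*airyai(-z) + C3*airybi(-z), z)


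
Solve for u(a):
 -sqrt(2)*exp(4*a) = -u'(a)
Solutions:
 u(a) = C1 + sqrt(2)*exp(4*a)/4


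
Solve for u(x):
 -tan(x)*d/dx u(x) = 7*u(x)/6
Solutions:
 u(x) = C1/sin(x)^(7/6)


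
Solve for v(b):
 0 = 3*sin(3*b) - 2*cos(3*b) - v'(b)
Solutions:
 v(b) = C1 - 2*sin(3*b)/3 - cos(3*b)


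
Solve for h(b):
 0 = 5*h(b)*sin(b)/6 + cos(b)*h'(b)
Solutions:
 h(b) = C1*cos(b)^(5/6)


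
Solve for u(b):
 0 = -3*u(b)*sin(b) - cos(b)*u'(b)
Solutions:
 u(b) = C1*cos(b)^3


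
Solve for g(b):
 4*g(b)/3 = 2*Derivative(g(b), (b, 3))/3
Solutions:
 g(b) = C3*exp(2^(1/3)*b) + (C1*sin(2^(1/3)*sqrt(3)*b/2) + C2*cos(2^(1/3)*sqrt(3)*b/2))*exp(-2^(1/3)*b/2)


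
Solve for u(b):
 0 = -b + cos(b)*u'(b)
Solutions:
 u(b) = C1 + Integral(b/cos(b), b)


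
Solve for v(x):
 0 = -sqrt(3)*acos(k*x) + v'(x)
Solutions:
 v(x) = C1 + sqrt(3)*Piecewise((x*acos(k*x) - sqrt(-k^2*x^2 + 1)/k, Ne(k, 0)), (pi*x/2, True))


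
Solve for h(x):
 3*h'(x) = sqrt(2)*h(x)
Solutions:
 h(x) = C1*exp(sqrt(2)*x/3)


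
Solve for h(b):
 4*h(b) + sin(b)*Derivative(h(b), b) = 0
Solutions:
 h(b) = C1*(cos(b)^2 + 2*cos(b) + 1)/(cos(b)^2 - 2*cos(b) + 1)


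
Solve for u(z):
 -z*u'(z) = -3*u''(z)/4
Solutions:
 u(z) = C1 + C2*erfi(sqrt(6)*z/3)


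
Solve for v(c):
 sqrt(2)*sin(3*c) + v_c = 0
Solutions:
 v(c) = C1 + sqrt(2)*cos(3*c)/3


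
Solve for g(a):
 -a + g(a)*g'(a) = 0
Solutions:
 g(a) = -sqrt(C1 + a^2)
 g(a) = sqrt(C1 + a^2)


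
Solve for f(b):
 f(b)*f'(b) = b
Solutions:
 f(b) = -sqrt(C1 + b^2)
 f(b) = sqrt(C1 + b^2)


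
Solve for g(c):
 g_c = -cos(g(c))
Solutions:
 g(c) = pi - asin((C1 + exp(2*c))/(C1 - exp(2*c)))
 g(c) = asin((C1 + exp(2*c))/(C1 - exp(2*c)))


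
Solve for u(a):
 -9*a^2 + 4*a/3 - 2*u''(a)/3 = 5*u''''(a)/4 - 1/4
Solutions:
 u(a) = C1 + C2*a + C3*sin(2*sqrt(30)*a/15) + C4*cos(2*sqrt(30)*a/15) - 9*a^4/8 + a^3/3 + 51*a^2/2


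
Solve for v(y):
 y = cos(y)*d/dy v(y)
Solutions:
 v(y) = C1 + Integral(y/cos(y), y)


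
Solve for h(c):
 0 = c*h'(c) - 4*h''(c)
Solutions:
 h(c) = C1 + C2*erfi(sqrt(2)*c/4)


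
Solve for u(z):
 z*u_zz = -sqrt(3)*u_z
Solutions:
 u(z) = C1 + C2*z^(1 - sqrt(3))


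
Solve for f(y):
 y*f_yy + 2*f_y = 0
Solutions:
 f(y) = C1 + C2/y


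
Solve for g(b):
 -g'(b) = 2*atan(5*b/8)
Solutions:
 g(b) = C1 - 2*b*atan(5*b/8) + 8*log(25*b^2 + 64)/5


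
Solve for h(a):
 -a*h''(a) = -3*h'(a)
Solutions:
 h(a) = C1 + C2*a^4


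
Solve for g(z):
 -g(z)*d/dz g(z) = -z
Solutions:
 g(z) = -sqrt(C1 + z^2)
 g(z) = sqrt(C1 + z^2)


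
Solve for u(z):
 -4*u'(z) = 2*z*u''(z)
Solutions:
 u(z) = C1 + C2/z


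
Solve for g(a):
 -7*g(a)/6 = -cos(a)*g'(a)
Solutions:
 g(a) = C1*(sin(a) + 1)^(7/12)/(sin(a) - 1)^(7/12)


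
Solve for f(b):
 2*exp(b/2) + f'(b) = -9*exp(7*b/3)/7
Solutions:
 f(b) = C1 - 27*exp(7*b/3)/49 - 4*exp(b/2)


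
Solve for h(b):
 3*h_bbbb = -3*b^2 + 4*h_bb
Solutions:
 h(b) = C1 + C2*b + C3*exp(-2*sqrt(3)*b/3) + C4*exp(2*sqrt(3)*b/3) + b^4/16 + 9*b^2/16
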